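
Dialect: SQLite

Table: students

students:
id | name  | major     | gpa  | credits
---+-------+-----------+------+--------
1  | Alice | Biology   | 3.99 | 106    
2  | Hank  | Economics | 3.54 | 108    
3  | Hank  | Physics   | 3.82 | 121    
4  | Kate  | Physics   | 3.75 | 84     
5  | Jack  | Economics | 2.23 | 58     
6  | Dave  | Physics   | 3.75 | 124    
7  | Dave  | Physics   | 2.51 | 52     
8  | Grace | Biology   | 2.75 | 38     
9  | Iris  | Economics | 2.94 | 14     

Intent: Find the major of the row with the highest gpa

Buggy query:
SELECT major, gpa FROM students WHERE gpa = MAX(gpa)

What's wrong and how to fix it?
Bug: WHERE is evaluated per row; an aggregate over the whole table isn't defined there

Fix: Wrap MAX in a scalar subquery so WHERE compares against a single value

Corrected query:
SELECT major, gpa FROM students WHERE gpa = (SELECT MAX(gpa) FROM students)

Result:
major   | gpa 
--------+-----
Biology | 3.99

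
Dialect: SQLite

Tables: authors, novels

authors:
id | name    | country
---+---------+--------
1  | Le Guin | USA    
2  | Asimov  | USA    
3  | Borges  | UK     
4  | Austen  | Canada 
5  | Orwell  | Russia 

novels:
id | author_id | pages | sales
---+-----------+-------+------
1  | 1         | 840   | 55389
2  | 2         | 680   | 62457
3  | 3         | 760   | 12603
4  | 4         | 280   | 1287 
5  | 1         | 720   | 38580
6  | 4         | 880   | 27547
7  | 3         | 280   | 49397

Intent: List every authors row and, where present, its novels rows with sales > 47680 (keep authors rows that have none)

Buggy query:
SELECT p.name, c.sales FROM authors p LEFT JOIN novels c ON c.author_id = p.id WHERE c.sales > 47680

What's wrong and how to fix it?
Bug: A WHERE condition on the right-hand table after LEFT JOIN drops unmatched parents

Fix: Put 'c.sales > 47680' in the JOIN's ON clause instead of WHERE

Corrected query:
SELECT p.name, c.sales FROM authors p LEFT JOIN novels c ON c.author_id = p.id AND c.sales > 47680

Result:
name    | sales
--------+------
Le Guin | 55389
Asimov  | 62457
Borges  | 49397
Austen  | NULL 
Orwell  | NULL 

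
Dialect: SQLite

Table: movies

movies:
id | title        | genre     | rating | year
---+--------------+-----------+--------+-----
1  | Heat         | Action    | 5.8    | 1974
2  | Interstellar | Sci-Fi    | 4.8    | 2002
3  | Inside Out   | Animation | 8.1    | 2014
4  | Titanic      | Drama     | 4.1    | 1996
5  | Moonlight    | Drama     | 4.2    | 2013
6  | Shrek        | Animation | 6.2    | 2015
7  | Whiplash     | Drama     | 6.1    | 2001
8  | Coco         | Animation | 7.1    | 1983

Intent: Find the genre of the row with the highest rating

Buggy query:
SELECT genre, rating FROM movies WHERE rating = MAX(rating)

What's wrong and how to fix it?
Bug: MAX(rating) is an aggregate and cannot be used directly in WHERE

Fix: Use a subquery: WHERE rating = (SELECT MAX(rating) FROM movies)

Corrected query:
SELECT genre, rating FROM movies WHERE rating = (SELECT MAX(rating) FROM movies)

Result:
genre     | rating
----------+-------
Animation | 8.1   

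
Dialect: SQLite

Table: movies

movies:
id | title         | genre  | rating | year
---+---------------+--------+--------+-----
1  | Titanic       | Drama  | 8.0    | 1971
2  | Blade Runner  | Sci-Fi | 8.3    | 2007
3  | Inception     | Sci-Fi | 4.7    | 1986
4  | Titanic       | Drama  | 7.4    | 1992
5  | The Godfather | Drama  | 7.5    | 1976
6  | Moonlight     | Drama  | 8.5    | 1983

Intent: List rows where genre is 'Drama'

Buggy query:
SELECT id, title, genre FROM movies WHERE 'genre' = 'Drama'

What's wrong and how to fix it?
Bug: 'genre' in single quotes is a string literal, not the column; the comparison is literal-vs-literal and never true

Fix: Remove the quotes around the column name (or use double quotes for an identifier)

Corrected query:
SELECT id, title, genre FROM movies WHERE genre = 'Drama'

Result:
id | title         | genre
---+---------------+------
1  | Titanic       | Drama
4  | Titanic       | Drama
5  | The Godfather | Drama
6  | Moonlight     | Drama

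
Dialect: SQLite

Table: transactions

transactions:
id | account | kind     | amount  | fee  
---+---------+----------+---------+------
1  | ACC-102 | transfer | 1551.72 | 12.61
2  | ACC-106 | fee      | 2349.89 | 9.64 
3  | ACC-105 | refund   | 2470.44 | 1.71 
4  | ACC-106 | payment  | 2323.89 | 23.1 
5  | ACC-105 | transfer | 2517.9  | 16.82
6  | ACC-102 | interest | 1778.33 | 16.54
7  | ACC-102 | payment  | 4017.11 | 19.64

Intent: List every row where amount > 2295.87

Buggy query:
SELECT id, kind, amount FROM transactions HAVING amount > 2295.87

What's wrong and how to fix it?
Bug: This is a non-aggregate query (no GROUP BY, no aggregates), so in SQLite the HAVING clause is invalid here; a row-level condition belongs in WHERE

Fix: Use WHERE for row-level filtering

Corrected query:
SELECT id, kind, amount FROM transactions WHERE amount > 2295.87

Result:
id | kind     | amount 
---+----------+--------
2  | fee      | 2349.89
3  | refund   | 2470.44
4  | payment  | 2323.89
5  | transfer | 2517.9 
7  | payment  | 4017.11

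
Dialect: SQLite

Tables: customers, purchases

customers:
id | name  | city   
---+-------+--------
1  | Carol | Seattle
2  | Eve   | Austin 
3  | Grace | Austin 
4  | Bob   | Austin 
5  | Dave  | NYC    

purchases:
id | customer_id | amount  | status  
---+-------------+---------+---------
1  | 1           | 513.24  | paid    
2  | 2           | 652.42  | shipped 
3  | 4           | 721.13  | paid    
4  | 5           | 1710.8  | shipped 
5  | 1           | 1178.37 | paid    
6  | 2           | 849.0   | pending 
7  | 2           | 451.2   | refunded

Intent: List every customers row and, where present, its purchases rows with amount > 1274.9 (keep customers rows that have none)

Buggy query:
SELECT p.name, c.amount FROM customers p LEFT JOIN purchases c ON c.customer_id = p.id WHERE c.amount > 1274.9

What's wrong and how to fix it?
Bug: Filtering c.amount in WHERE discards the NULL rows produced by LEFT JOIN, turning it into an inner join

Fix: Put 'c.amount > 1274.9' in the JOIN's ON clause instead of WHERE

Corrected query:
SELECT p.name, c.amount FROM customers p LEFT JOIN purchases c ON c.customer_id = p.id AND c.amount > 1274.9

Result:
name  | amount
------+-------
Carol | NULL  
Eve   | NULL  
Grace | NULL  
Bob   | NULL  
Dave  | 1710.8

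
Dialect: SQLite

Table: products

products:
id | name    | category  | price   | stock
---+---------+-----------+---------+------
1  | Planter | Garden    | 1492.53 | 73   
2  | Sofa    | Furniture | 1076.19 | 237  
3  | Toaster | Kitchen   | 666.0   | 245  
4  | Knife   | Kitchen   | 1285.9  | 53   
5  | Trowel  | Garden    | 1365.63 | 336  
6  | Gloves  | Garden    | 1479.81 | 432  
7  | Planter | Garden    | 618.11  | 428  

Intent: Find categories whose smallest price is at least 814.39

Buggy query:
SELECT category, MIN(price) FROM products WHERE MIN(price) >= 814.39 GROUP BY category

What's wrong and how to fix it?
Bug: MIN() in WHERE is a misuse of aggregate

Fix: Use HAVING for the per-group MIN condition

Corrected query:
SELECT category, MIN(price) FROM products GROUP BY category HAVING MIN(price) >= 814.39

Result:
category  | MIN(price)
----------+-----------
Furniture | 1076.19   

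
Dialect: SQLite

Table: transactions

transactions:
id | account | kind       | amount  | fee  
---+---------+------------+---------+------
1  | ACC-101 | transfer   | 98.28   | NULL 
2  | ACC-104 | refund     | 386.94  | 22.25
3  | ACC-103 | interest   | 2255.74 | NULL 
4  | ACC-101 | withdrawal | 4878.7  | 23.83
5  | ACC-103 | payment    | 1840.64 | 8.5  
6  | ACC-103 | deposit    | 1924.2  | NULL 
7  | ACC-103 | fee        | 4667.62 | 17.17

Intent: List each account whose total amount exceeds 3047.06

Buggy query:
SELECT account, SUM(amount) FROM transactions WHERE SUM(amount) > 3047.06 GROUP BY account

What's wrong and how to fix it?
Bug: Aggregate functions cannot appear in a WHERE clause

Fix: Use HAVING (which filters groups after aggregation) instead of WHERE

Corrected query:
SELECT account, SUM(amount) FROM transactions GROUP BY account HAVING SUM(amount) > 3047.06

Result:
account | SUM(amount)
--------+------------
ACC-101 | 4976.98    
ACC-103 | 10688.2    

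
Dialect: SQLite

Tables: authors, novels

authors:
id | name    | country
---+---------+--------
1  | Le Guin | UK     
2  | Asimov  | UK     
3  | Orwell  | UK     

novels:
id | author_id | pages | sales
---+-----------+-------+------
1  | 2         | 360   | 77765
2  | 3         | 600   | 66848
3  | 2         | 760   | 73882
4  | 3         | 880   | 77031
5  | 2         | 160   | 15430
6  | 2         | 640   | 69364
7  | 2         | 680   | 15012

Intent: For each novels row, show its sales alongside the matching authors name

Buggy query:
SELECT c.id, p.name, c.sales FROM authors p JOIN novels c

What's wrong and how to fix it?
Bug: JOIN with no ON clause produces a cartesian product; every novels row pairs with every authors row

Fix: Specify the join condition linking the foreign key to the parent id

Corrected query:
SELECT c.id, p.name, c.sales FROM authors p JOIN novels c ON c.author_id = p.id

Result:
id | name   | sales
---+--------+------
1  | Asimov | 77765
2  | Orwell | 66848
3  | Asimov | 73882
4  | Orwell | 77031
5  | Asimov | 15430
6  | Asimov | 69364
7  | Asimov | 15012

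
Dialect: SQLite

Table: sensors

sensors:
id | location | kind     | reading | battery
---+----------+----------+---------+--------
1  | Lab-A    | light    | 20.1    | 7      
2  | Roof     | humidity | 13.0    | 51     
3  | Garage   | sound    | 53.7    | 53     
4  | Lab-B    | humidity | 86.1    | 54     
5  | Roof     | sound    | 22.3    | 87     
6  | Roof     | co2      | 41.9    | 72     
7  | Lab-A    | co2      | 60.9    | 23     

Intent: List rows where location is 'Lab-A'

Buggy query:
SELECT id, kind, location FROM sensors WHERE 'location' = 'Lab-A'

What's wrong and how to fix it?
Bug: Single quotes denote string literals in SQL; the column name is being compared as a constant string

Fix: Remove the quotes around the column name (or use double quotes for an identifier)

Corrected query:
SELECT id, kind, location FROM sensors WHERE location = 'Lab-A'

Result:
id | kind  | location
---+-------+---------
1  | light | Lab-A   
7  | co2   | Lab-A   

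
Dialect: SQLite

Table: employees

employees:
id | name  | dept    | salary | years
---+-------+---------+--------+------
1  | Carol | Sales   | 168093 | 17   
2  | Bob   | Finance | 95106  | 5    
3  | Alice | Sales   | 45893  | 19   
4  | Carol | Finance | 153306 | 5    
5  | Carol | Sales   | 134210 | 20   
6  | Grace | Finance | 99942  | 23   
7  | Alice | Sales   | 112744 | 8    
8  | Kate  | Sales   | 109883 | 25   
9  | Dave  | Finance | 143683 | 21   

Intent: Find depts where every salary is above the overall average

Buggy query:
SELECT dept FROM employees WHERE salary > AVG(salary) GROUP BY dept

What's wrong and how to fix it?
Bug: AVG() is an aggregate; it can't sit directly in WHERE

Fix: Use a subquery for AVG and a HAVING MIN(...) filter so the condition holds for every row in the group

Corrected query:
SELECT dept FROM employees GROUP BY dept HAVING MIN(salary) > (SELECT AVG(salary) FROM employees)

Result:
(no rows)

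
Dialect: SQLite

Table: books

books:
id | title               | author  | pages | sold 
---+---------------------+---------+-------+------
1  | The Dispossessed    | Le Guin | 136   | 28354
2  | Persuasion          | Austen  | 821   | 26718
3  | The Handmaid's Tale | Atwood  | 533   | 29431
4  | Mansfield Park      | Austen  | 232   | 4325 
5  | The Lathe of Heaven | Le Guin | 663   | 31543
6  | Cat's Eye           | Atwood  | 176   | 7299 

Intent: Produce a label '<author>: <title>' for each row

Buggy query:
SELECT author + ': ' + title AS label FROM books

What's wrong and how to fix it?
Bug: SQLite uses || for string concatenation; + coerces text to numbers (yielding 0)

Fix: Replace + with || to concatenate text

Corrected query:
SELECT author || ': ' || title AS label FROM books

Result:
label                       
----------------------------
Le Guin: The Dispossessed   
Austen: Persuasion          
Atwood: The Handmaid's Tale 
Austen: Mansfield Park      
Le Guin: The Lathe of Heaven
Atwood: Cat's Eye           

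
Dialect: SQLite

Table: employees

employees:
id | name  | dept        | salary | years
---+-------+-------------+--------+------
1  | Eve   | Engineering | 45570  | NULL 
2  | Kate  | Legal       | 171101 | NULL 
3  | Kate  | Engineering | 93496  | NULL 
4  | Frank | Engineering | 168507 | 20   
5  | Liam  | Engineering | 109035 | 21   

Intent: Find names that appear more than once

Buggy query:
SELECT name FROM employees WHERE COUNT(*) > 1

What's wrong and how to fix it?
Bug: COUNT(*) is an aggregate and cannot be used in WHERE

Fix: Group first, then use HAVING for the count condition

Corrected query:
SELECT name FROM employees GROUP BY name HAVING COUNT(*) > 1

Result:
name
----
Kate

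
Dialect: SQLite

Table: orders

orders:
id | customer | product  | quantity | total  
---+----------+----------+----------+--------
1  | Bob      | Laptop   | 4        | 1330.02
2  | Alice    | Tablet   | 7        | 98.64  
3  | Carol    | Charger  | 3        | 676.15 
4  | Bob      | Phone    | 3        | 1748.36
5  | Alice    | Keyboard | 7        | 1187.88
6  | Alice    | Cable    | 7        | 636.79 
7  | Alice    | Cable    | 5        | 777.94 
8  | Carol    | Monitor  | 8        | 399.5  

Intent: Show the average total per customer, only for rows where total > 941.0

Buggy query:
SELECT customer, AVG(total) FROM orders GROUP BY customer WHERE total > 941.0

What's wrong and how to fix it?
Bug: WHERE cannot follow GROUP BY

Fix: Place WHERE between FROM and GROUP BY

Corrected query:
SELECT customer, AVG(total) FROM orders WHERE total > 941.0 GROUP BY customer

Result:
customer | AVG(total)
---------+-----------
Alice    | 1187.88   
Bob      | 1539.19   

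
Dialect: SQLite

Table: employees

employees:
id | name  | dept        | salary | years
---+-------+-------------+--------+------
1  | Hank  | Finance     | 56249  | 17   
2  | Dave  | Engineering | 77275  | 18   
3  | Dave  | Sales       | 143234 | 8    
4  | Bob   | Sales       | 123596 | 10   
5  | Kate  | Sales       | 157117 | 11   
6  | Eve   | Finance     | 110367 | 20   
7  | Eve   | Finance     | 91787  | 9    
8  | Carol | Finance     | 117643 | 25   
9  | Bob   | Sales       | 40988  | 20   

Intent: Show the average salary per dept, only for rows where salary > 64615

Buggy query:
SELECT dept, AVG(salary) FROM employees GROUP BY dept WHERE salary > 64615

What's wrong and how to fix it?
Bug: WHERE cannot follow GROUP BY

Fix: Move the WHERE clause before GROUP BY

Corrected query:
SELECT dept, AVG(salary) FROM employees WHERE salary > 64615 GROUP BY dept

Result:
dept        | AVG(salary)  
------------+--------------
Engineering | 77275        
Finance     | 106599       
Sales       | 141315.666667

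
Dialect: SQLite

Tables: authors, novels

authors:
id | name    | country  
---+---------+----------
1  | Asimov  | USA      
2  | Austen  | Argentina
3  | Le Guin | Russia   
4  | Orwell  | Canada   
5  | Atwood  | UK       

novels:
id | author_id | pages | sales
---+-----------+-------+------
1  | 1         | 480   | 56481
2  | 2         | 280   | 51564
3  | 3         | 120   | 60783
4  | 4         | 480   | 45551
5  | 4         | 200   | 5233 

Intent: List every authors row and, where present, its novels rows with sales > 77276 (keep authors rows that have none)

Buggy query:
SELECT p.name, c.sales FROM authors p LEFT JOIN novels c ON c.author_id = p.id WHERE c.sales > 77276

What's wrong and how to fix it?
Bug: Filtering c.sales in WHERE discards the NULL rows produced by LEFT JOIN, turning it into an inner join

Fix: Put 'c.sales > 77276' in the JOIN's ON clause instead of WHERE

Corrected query:
SELECT p.name, c.sales FROM authors p LEFT JOIN novels c ON c.author_id = p.id AND c.sales > 77276

Result:
name    | sales
--------+------
Asimov  | NULL 
Austen  | NULL 
Le Guin | NULL 
Orwell  | NULL 
Atwood  | NULL 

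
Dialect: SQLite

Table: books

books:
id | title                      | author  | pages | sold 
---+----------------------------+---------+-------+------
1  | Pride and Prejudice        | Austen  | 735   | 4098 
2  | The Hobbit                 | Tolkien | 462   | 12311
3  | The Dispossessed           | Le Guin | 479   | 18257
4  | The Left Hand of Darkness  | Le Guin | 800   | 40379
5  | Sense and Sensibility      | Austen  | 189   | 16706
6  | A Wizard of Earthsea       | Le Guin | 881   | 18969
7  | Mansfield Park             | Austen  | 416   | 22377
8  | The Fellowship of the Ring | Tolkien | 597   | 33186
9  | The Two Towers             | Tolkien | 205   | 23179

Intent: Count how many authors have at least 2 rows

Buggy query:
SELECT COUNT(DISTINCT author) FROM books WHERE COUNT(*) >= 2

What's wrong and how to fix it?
Bug: WHERE filters individual rows, not groups, so a group-level COUNT is invalid there

Fix: Group first with HAVING COUNT(*) >= 2, then COUNT the resulting groups

Corrected query:
SELECT COUNT(*) FROM (SELECT author FROM books GROUP BY author HAVING COUNT(*) >= 2)

Result:
COUNT(*)
--------
3       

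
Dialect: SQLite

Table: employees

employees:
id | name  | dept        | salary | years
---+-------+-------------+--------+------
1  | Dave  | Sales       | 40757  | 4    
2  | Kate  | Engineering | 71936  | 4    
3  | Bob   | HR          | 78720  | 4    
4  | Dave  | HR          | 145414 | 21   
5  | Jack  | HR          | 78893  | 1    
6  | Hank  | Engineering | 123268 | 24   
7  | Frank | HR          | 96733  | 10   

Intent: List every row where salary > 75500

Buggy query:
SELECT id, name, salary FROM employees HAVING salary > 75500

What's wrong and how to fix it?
Bug: HAVING filters the output of aggregation, but this query has no GROUP BY and no aggregate functions, so SQLite rejects it (HAVING clause on a non-aggregate query); the condition here is per row

Fix: Replace HAVING with WHERE since the condition applies to individual rows

Corrected query:
SELECT id, name, salary FROM employees WHERE salary > 75500

Result:
id | name  | salary
---+-------+-------
3  | Bob   | 78720 
4  | Dave  | 145414
5  | Jack  | 78893 
6  | Hank  | 123268
7  | Frank | 96733 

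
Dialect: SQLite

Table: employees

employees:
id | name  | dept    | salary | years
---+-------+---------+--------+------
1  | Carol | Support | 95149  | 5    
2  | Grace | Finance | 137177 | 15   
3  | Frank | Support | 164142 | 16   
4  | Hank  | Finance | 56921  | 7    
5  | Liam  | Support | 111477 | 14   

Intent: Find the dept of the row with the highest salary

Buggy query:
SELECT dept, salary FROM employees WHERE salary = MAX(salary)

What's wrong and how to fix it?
Bug: WHERE is evaluated per row; an aggregate over the whole table isn't defined there

Fix: Use a subquery: WHERE salary = (SELECT MAX(salary) FROM employees)

Corrected query:
SELECT dept, salary FROM employees WHERE salary = (SELECT MAX(salary) FROM employees)

Result:
dept    | salary
--------+-------
Support | 164142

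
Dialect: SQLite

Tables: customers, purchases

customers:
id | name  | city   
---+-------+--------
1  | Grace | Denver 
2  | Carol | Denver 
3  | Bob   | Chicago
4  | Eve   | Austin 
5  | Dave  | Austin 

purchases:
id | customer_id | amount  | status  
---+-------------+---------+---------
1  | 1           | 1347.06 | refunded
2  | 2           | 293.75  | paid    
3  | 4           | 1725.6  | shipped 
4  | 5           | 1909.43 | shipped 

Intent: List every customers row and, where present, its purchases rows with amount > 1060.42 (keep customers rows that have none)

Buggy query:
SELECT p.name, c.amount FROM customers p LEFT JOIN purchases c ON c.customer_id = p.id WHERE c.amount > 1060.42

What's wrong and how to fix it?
Bug: A WHERE condition on the right-hand table after LEFT JOIN drops unmatched parents

Fix: Put 'c.amount > 1060.42' in the JOIN's ON clause instead of WHERE

Corrected query:
SELECT p.name, c.amount FROM customers p LEFT JOIN purchases c ON c.customer_id = p.id AND c.amount > 1060.42

Result:
name  | amount 
------+--------
Grace | 1347.06
Carol | NULL   
Bob   | NULL   
Eve   | 1725.6 
Dave  | 1909.43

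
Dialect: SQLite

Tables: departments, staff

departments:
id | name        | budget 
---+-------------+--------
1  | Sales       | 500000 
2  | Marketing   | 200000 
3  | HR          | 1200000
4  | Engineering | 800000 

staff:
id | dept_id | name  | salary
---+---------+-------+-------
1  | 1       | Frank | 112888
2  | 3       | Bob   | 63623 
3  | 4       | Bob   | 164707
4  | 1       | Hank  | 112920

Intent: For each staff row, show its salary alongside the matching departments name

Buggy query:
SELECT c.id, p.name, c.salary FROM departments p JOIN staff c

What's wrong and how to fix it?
Bug: Missing join condition: each staff row is matched to all departments rows instead of just its own

Fix: Specify the join condition linking the foreign key to the parent id

Corrected query:
SELECT c.id, p.name, c.salary FROM departments p JOIN staff c ON c.dept_id = p.id

Result:
id | name        | salary
---+-------------+-------
1  | Sales       | 112888
2  | HR          | 63623 
3  | Engineering | 164707
4  | Sales       | 112920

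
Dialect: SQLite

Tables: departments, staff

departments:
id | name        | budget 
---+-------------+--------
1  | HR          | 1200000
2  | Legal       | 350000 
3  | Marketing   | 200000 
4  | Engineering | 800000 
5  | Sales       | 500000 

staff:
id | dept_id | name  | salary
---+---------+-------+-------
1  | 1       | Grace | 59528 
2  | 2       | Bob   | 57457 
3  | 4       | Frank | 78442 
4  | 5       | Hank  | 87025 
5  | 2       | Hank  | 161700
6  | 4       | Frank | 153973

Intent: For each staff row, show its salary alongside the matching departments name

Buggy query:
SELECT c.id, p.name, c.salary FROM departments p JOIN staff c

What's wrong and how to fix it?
Bug: JOIN with no ON clause produces a cartesian product; every staff row pairs with every departments row

Fix: Add ON c.dept_id = p.id to the JOIN

Corrected query:
SELECT c.id, p.name, c.salary FROM departments p JOIN staff c ON c.dept_id = p.id

Result:
id | name        | salary
---+-------------+-------
1  | HR          | 59528 
2  | Legal       | 57457 
3  | Engineering | 78442 
4  | Sales       | 87025 
5  | Legal       | 161700
6  | Engineering | 153973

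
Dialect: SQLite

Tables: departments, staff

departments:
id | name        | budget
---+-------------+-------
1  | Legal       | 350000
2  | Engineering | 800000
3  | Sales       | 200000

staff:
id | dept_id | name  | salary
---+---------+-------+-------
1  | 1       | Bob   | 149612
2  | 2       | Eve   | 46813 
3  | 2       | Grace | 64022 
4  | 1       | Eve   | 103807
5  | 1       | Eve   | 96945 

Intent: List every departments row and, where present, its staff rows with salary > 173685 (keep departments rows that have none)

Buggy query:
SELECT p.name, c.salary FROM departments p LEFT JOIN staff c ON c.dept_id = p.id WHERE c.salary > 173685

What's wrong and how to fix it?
Bug: A WHERE condition on the right-hand table after LEFT JOIN drops unmatched parents

Fix: Put 'c.salary > 173685' in the JOIN's ON clause instead of WHERE

Corrected query:
SELECT p.name, c.salary FROM departments p LEFT JOIN staff c ON c.dept_id = p.id AND c.salary > 173685

Result:
name        | salary
------------+-------
Legal       | NULL  
Engineering | NULL  
Sales       | NULL  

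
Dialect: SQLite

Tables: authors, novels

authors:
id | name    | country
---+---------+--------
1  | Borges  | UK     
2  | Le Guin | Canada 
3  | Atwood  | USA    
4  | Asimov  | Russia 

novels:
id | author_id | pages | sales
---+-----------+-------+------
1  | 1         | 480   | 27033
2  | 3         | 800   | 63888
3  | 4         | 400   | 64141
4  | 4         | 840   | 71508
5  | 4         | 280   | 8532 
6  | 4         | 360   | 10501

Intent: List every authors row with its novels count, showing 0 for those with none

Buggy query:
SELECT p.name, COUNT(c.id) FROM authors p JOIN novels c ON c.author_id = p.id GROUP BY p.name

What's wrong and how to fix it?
Bug: An inner join excludes parents with zero children

Fix: Use LEFT JOIN so parents without children still appear (COUNT(c.id) gives 0)

Corrected query:
SELECT p.name, COUNT(c.id) FROM authors p LEFT JOIN novels c ON c.author_id = p.id GROUP BY p.name

Result:
name    | COUNT(c.id)
--------+------------
Asimov  | 4          
Atwood  | 1          
Borges  | 1          
Le Guin | 0          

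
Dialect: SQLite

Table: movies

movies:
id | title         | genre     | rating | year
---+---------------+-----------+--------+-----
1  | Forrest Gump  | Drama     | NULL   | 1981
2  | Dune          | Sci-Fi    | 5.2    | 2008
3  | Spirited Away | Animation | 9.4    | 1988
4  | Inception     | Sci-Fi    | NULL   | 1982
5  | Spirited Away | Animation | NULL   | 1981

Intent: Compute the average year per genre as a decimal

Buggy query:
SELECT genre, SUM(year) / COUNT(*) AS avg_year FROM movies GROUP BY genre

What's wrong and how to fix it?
Bug: SUM(year) and COUNT(*) are both integers; the division truncates the fractional part

Fix: Cast one side to REAL so the division keeps the fractional part

Corrected query:
SELECT genre, SUM(year) * 1.0 / COUNT(*) AS avg_year FROM movies GROUP BY genre

Result:
genre     | avg_year
----------+---------
Animation | 1984.5  
Drama     | 1981    
Sci-Fi    | 1995    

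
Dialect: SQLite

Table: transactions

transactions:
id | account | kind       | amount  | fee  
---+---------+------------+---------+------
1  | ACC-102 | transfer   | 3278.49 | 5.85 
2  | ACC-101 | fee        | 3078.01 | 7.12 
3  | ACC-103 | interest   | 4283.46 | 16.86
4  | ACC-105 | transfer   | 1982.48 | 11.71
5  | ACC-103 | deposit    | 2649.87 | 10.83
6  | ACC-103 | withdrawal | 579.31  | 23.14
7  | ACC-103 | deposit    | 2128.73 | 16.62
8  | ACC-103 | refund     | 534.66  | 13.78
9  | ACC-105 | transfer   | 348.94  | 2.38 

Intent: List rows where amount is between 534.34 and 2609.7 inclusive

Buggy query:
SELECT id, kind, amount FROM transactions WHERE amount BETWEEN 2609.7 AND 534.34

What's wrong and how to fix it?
Bug: BETWEEN expects the lower bound first; with 2609.7 AND 534.34 the range is empty

Fix: Swap the bounds so the smaller value comes first

Corrected query:
SELECT id, kind, amount FROM transactions WHERE amount BETWEEN 534.34 AND 2609.7

Result:
id | kind       | amount 
---+------------+--------
4  | transfer   | 1982.48
6  | withdrawal | 579.31 
7  | deposit    | 2128.73
8  | refund     | 534.66 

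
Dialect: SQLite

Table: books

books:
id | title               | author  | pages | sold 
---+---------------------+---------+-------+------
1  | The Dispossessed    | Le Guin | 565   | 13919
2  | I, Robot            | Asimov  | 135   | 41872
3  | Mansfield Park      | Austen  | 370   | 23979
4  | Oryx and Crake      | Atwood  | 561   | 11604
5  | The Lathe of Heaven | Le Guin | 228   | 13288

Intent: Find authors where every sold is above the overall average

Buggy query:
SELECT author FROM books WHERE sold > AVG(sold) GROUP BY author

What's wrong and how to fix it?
Bug: AVG() is an aggregate; it can't sit directly in WHERE

Fix: Use a subquery for AVG and a HAVING MIN(...) filter so the condition holds for every row in the group

Corrected query:
SELECT author FROM books GROUP BY author HAVING MIN(sold) > (SELECT AVG(sold) FROM books)

Result:
author
------
Asimov
Austen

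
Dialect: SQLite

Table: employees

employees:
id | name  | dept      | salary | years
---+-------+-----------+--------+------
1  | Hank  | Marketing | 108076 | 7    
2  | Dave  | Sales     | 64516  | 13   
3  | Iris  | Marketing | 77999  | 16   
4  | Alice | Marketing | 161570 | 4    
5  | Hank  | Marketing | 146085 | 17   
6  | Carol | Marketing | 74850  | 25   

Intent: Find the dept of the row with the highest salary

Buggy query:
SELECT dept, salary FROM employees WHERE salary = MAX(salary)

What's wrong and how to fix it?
Bug: WHERE is evaluated per row; an aggregate over the whole table isn't defined there

Fix: Use a subquery: WHERE salary = (SELECT MAX(salary) FROM employees)

Corrected query:
SELECT dept, salary FROM employees WHERE salary = (SELECT MAX(salary) FROM employees)

Result:
dept      | salary
----------+-------
Marketing | 161570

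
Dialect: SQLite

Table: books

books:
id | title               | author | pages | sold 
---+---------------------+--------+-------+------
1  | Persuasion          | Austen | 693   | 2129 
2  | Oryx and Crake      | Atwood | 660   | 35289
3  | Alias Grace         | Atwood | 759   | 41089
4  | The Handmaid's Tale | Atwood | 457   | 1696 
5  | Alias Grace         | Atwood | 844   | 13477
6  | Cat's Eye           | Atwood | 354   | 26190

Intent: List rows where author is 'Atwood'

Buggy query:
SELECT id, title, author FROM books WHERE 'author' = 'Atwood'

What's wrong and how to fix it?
Bug: Single quotes denote string literals in SQL; the column name is being compared as a constant string

Fix: Reference the column as author without single quotes

Corrected query:
SELECT id, title, author FROM books WHERE author = 'Atwood'

Result:
id | title               | author
---+---------------------+-------
2  | Oryx and Crake      | Atwood
3  | Alias Grace         | Atwood
4  | The Handmaid's Tale | Atwood
5  | Alias Grace         | Atwood
6  | Cat's Eye           | Atwood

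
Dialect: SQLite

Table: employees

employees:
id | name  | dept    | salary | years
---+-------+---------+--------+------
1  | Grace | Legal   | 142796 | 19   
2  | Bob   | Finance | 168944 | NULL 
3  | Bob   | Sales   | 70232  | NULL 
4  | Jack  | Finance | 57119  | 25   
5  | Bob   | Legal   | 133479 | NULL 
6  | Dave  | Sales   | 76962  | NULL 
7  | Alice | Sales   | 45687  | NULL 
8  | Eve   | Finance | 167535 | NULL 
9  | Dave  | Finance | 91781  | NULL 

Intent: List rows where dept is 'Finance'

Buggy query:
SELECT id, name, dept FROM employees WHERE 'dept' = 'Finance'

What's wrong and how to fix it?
Bug: 'dept' in single quotes is a string literal, not the column; the comparison is literal-vs-literal and never true

Fix: Reference the column as dept without single quotes

Corrected query:
SELECT id, name, dept FROM employees WHERE dept = 'Finance'

Result:
id | name | dept   
---+------+--------
2  | Bob  | Finance
4  | Jack | Finance
8  | Eve  | Finance
9  | Dave | Finance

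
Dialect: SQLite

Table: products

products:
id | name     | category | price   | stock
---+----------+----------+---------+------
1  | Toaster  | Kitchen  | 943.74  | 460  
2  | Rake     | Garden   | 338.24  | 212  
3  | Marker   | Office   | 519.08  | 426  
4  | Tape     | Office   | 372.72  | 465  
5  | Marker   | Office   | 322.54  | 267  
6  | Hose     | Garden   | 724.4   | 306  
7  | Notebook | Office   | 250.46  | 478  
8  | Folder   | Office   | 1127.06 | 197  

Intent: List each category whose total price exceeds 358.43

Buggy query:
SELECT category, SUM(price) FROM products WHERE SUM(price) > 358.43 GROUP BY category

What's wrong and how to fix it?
Bug: Aggregate functions cannot appear in a WHERE clause

Fix: Move the aggregate condition to a HAVING clause

Corrected query:
SELECT category, SUM(price) FROM products GROUP BY category HAVING SUM(price) > 358.43

Result:
category | SUM(price)
---------+-----------
Garden   | 1062.64   
Kitchen  | 943.74    
Office   | 2591.86   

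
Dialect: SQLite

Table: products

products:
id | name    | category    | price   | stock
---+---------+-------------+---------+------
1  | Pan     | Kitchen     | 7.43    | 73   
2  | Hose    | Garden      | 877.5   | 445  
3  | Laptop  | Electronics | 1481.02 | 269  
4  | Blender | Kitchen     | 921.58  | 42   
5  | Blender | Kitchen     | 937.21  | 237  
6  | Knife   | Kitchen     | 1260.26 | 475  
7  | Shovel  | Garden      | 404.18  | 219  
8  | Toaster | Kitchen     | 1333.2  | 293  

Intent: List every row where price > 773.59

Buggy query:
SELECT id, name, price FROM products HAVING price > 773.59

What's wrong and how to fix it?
Bug: This is a non-aggregate query (no GROUP BY, no aggregates), so in SQLite the HAVING clause is invalid here; a row-level condition belongs in WHERE

Fix: Use WHERE for row-level filtering

Corrected query:
SELECT id, name, price FROM products WHERE price > 773.59

Result:
id | name    | price  
---+---------+--------
2  | Hose    | 877.5  
3  | Laptop  | 1481.02
4  | Blender | 921.58 
5  | Blender | 937.21 
6  | Knife   | 1260.26
8  | Toaster | 1333.2 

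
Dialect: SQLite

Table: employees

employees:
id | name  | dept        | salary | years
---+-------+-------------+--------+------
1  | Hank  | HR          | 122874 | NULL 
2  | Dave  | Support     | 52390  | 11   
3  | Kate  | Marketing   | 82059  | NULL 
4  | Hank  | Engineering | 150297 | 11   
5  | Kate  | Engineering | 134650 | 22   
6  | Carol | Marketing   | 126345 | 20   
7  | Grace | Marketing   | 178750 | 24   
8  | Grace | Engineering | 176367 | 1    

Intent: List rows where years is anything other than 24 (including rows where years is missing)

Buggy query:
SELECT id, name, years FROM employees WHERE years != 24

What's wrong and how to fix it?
Bug: Inequality against NULL is unknown, not true; rows with NULL are dropped

Fix: Handle NULL separately with IS NULL alongside the inequality

Corrected query:
SELECT id, name, years FROM employees WHERE years != 24 OR years IS NULL

Result:
id | name  | years
---+-------+------
1  | Hank  | NULL 
2  | Dave  | 11   
3  | Kate  | NULL 
4  | Hank  | 11   
5  | Kate  | 22   
6  | Carol | 20   
8  | Grace | 1    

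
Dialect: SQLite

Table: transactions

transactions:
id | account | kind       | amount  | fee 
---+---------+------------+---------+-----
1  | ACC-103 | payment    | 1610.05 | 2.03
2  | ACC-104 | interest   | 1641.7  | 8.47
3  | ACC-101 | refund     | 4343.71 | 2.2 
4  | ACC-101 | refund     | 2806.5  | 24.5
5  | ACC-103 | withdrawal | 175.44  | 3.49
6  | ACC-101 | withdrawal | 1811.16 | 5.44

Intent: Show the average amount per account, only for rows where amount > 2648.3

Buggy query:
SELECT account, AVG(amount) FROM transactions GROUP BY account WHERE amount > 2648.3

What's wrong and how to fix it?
Bug: Row-level WHERE must come before GROUP BY in the clause order

Fix: Move the WHERE clause before GROUP BY

Corrected query:
SELECT account, AVG(amount) FROM transactions WHERE amount > 2648.3 GROUP BY account

Result:
account | AVG(amount)
--------+------------
ACC-101 | 3575.105   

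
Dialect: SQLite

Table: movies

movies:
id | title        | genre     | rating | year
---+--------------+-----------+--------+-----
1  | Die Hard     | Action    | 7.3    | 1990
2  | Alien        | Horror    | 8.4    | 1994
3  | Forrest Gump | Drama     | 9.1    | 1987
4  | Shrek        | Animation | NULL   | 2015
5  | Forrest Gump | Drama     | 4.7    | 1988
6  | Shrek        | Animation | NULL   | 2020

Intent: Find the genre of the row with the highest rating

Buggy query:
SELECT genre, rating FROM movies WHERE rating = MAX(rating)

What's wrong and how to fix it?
Bug: WHERE is evaluated per row; an aggregate over the whole table isn't defined there

Fix: Use a subquery: WHERE rating = (SELECT MAX(rating) FROM movies)

Corrected query:
SELECT genre, rating FROM movies WHERE rating = (SELECT MAX(rating) FROM movies)

Result:
genre | rating
------+-------
Drama | 9.1   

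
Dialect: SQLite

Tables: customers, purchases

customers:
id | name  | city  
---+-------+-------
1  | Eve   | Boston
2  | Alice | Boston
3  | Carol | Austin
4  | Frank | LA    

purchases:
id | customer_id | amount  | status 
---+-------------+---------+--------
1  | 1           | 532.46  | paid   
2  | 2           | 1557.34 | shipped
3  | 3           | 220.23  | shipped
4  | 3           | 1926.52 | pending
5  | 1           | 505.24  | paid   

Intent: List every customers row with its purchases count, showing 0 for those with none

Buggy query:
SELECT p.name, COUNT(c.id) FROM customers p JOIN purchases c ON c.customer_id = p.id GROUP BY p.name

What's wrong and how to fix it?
Bug: INNER JOIN drops customers rows that have no matching purchases rows

Fix: Switch to LEFT JOIN to retain unmatched parent rows

Corrected query:
SELECT p.name, COUNT(c.id) FROM customers p LEFT JOIN purchases c ON c.customer_id = p.id GROUP BY p.name

Result:
name  | COUNT(c.id)
------+------------
Alice | 1          
Carol | 2          
Eve   | 2          
Frank | 0          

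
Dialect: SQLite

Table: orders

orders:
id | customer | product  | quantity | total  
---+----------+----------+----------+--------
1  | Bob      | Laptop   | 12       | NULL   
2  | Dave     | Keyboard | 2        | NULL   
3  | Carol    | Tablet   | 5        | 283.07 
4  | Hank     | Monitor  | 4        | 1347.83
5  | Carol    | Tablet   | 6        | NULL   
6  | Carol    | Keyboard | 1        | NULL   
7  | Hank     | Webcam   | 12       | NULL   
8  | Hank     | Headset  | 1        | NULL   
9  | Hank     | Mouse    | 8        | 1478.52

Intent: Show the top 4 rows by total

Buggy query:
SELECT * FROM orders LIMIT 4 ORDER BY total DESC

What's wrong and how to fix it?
Bug: ORDER BY cannot follow LIMIT; LIMIT is the final clause

Fix: Sort with ORDER BY, then apply LIMIT

Corrected query:
SELECT * FROM orders ORDER BY total DESC LIMIT 4

Result:
id | customer | product | quantity | total  
---+----------+---------+----------+--------
9  | Hank     | Mouse   | 8        | 1478.52
4  | Hank     | Monitor | 4        | 1347.83
3  | Carol    | Tablet  | 5        | 283.07 
1  | Bob      | Laptop  | 12       | NULL   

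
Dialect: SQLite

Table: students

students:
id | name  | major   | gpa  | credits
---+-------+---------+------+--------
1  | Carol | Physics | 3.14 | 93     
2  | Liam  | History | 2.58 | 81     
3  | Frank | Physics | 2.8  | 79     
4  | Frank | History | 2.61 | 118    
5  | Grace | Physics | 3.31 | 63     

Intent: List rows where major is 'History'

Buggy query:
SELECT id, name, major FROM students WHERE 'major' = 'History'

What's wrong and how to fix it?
Bug: 'major' in single quotes is a string literal, not the column; the comparison is literal-vs-literal and never true

Fix: Remove the quotes around the column name (or use double quotes for an identifier)

Corrected query:
SELECT id, name, major FROM students WHERE major = 'History'

Result:
id | name  | major  
---+-------+--------
2  | Liam  | History
4  | Frank | History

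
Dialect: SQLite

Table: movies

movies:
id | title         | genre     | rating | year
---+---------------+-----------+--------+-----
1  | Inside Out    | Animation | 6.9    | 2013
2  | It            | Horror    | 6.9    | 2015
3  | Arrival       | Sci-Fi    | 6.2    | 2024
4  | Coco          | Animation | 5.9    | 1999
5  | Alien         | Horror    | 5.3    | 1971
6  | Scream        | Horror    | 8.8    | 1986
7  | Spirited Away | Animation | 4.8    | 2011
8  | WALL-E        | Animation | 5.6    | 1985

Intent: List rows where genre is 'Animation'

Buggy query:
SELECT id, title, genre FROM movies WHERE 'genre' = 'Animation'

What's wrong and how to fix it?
Bug: Single quotes denote string literals in SQL; the column name is being compared as a constant string

Fix: Reference the column as genre without single quotes

Corrected query:
SELECT id, title, genre FROM movies WHERE genre = 'Animation'

Result:
id | title         | genre    
---+---------------+----------
1  | Inside Out    | Animation
4  | Coco          | Animation
7  | Spirited Away | Animation
8  | WALL-E        | Animation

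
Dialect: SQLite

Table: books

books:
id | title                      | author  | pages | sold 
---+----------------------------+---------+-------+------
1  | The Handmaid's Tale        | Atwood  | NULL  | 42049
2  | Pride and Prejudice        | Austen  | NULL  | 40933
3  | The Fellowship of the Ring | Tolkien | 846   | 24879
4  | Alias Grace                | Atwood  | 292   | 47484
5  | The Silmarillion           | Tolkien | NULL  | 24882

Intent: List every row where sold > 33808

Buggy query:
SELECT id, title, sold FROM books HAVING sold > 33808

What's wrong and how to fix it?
Bug: This is a non-aggregate query (no GROUP BY, no aggregates), so in SQLite the HAVING clause is invalid here; a row-level condition belongs in WHERE

Fix: Replace HAVING with WHERE since the condition applies to individual rows

Corrected query:
SELECT id, title, sold FROM books WHERE sold > 33808

Result:
id | title               | sold 
---+---------------------+------
1  | The Handmaid's Tale | 42049
2  | Pride and Prejudice | 40933
4  | Alias Grace         | 47484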